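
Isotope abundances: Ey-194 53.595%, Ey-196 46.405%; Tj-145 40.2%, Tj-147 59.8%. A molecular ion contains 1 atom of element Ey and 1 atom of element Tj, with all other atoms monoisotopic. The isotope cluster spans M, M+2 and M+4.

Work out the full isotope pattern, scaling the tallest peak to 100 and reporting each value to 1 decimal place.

Element Ey pattern (n=1): 0.53595 : 0.46405
Element Tj pattern (n=1): 0.4020 : 0.5980
Convolve the two distributions (both contribute in 2-u steps):
  M: 0.53595×0.4020 = 0.215452
  M+2: 0.53595×0.5980 + 0.46405×0.4020 = 0.507046
  M+4: 0.46405×0.5980 = 0.277502
Scale to base peak (0.507046) = 100: 42.5 : 100.0 : 54.7

42.5 : 100.0 : 54.7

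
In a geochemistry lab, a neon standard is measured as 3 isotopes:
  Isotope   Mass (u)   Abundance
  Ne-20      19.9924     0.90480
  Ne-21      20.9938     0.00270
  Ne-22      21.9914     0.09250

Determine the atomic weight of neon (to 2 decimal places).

Average mass = Σ (abundance × isotope mass) = 0.90480 × 19.9924 + 0.00270 × 20.9938 + 0.09250 × 21.9914
= 18.08912 + 0.05668 + 2.03420 = 20.18000 u

20.18 u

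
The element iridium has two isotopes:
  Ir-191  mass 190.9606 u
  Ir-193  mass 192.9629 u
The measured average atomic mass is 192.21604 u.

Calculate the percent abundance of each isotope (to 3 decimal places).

Let x be the fractional abundance of Ir-191; then Ir-193 has abundance 1 − x.
190.9606·x + 192.9629·(1 − x) = 192.21604
(190.9606 − 192.9629)·x = 192.21604 − 192.9629
x = -0.74686 / -2.0023 = 0.37300 → 37.300% Ir-191, 62.700% Ir-193.

Ir-191: 37.300%, Ir-193: 62.700%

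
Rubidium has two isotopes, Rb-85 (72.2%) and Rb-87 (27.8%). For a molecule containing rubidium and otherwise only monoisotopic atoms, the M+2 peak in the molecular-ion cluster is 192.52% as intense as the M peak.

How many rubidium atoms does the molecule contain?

The M+2/M ratio from n Rb atoms is n · q/p = n · 0.278/0.722.
n = 1.9252 × 0.722/0.278 = 5.00 ≈ 5

5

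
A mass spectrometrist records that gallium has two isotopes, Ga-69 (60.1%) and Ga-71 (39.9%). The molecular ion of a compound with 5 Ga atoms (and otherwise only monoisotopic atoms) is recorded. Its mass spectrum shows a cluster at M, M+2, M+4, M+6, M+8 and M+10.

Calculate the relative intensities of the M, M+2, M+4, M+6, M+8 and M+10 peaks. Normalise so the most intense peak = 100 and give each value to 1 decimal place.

22.7 : 75.3 : 100.0 : 66.4 : 22.0 : 2.9

Each Ga atom is independently Ga-69 (p = 0.601) or Ga-71 (q = 0.399); the cluster is the binomial expansion (p + q)^5.
P(M) = 0.601^5 = 0.078410
P(M+2) = 5 × 0.601^4 × 0.399^1 = 0.260280
P(M+4) = 10 × 0.601^3 × 0.399^2 = 0.345596
P(M+6) = 10 × 0.601^2 × 0.399^3 = 0.229439
P(M+8) = 5 × 0.601^1 × 0.399^4 = 0.076162
P(M+10) = 0.399^5 = 0.010113
The M+4 peak is largest (0.345596); scaling to 100 gives 22.7 : 75.3 : 100.0 : 66.4 : 22.0 : 2.9.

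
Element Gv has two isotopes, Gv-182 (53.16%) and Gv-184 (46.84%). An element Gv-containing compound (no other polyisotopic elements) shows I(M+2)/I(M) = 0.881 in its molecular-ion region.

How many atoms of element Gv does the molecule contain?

With n Gv atoms, P(M+2)/P(M) = C(n,1)·p^(n−1)q / p^n = n·q/p = n · 0.4684/0.5316.
n = 0.881 × 0.5316/0.4684 = 1.00 ≈ 1

1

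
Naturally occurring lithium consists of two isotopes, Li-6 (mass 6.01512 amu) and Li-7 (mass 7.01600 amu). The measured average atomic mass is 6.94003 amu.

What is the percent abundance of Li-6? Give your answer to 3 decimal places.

7.590%

Let x be the fractional abundance of Li-6; then Li-7 has abundance 1 − x.
6.01512·x + 7.01600·(1 − x) = 6.94003
(6.01512 − 7.01600)·x = 6.94003 − 7.01600
x = -0.07597 / -1.00088 = 0.07590 → 7.590% Li-6, 92.410% Li-7.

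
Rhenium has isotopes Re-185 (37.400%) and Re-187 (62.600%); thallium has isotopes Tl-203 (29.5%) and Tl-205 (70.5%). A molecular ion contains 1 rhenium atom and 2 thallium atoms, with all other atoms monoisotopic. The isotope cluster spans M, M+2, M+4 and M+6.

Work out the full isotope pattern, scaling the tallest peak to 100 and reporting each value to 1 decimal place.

Rhenium pattern (n=1): 0.3740 : 0.6260
Thallium pattern (n=2): 0.087025 : 0.41595 : 0.497025
Convolve the two distributions (both contribute in 2-u steps):
  M: 0.3740×0.087025 = 0.032547
  M+2: 0.3740×0.41595 + 0.6260×0.087025 = 0.210043
  M+4: 0.3740×0.497025 + 0.6260×0.41595 = 0.446272
  M+6: 0.6260×0.497025 = 0.311138
Scale to base peak (0.446272) = 100: 7.3 : 47.1 : 100.0 : 69.7

7.3 : 47.1 : 100.0 : 69.7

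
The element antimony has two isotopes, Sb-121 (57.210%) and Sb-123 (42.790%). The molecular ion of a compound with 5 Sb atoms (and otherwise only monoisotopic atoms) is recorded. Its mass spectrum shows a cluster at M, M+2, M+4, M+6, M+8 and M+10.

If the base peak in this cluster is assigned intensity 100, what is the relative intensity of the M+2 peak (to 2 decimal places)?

66.85

Binomial terms of (0.57210 + 0.42790)^5: M 0.0613, M+2 0.2292, M+4 0.3428, M+6 0.2564, M+8 0.0959, M+10 0.0143 → M+4 is the base peak.
P(M+4) = C(5,2) × 0.57210^3 × 0.42790^2 = 10 × 0.18724742 × 0.18309841 = 0.342847 (base)
P(M+2) = C(5,1) × 0.57210^4 × 0.42790^1 = 5 × 0.10712425 × 0.4279 = 0.229192
Relative intensity = 0.229192 / 0.342847 × 100 = 66.85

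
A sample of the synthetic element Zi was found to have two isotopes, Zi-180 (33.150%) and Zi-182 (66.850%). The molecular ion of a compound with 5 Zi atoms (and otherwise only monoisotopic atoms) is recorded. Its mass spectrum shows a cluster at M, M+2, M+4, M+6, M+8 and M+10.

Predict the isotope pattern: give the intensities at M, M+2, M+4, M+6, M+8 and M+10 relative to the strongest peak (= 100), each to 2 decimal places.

The 5 Zi atoms are independent, so intensities follow the terms of (0.33150 + 0.66850)^5.
P(M) = 0.33150^5 = 0.004003
P(M+2) = 5 × 0.33150^4 × 0.66850^1 = 0.040365
P(M+4) = 10 × 0.33150^3 × 0.66850^2 = 0.162800
P(M+6) = 10 × 0.33150^2 × 0.66850^3 = 0.328300
P(M+8) = 5 × 0.33150^1 × 0.66850^4 = 0.331024
P(M+10) = 0.66850^5 = 0.133508
The M+8 peak is largest (0.331024); scaling to 100 gives 1.21 : 12.19 : 49.18 : 99.18 : 100.00 : 40.33.

1.21 : 12.19 : 49.18 : 99.18 : 100.00 : 40.33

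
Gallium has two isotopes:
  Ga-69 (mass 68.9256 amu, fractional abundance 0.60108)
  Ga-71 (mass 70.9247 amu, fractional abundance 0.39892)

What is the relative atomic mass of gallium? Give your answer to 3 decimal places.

Average mass = Σ (abundance × isotope mass) = 0.60108 × 68.9256 + 0.39892 × 70.9247
= 41.42980 + 28.29328 = 69.72308 amu

69.723 amu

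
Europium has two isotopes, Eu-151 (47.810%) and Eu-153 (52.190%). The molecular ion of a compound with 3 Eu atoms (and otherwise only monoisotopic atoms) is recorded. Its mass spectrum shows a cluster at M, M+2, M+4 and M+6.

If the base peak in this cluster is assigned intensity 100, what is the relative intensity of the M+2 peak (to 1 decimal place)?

Term probabilities: M 0.1093, M+2 0.3579, M+4 0.3907, M+6 0.1422. Base peak = M+4.
P(M+4) = C(3,2) × 0.47810^1 × 0.52190^2 = 3 × 0.4781 × 0.27237961 = 0.390674 (base)
P(M+2) = C(3,1) × 0.47810^2 × 0.52190^1 = 3 × 0.22857961 × 0.5219 = 0.357887
Relative intensity = 0.357887 / 0.390674 × 100 = 91.6

91.6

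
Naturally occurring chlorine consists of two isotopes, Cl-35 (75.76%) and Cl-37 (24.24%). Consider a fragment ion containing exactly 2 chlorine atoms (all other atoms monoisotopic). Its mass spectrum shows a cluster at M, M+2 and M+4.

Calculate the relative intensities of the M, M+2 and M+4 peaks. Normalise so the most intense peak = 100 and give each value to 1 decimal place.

100.0 : 64.0 : 10.2

Each Cl atom is independently Cl-35 (p = 0.7576) or Cl-37 (q = 0.2424); the cluster is the binomial expansion (p + q)^2.
P(M) = 0.7576^2 = 0.573958
P(M+2) = 2 × 0.7576^1 × 0.2424^1 = 0.367284
P(M+4) = 0.2424^2 = 0.058758
The M peak is largest (0.573958); scaling to 100 gives 100.0 : 64.0 : 10.2.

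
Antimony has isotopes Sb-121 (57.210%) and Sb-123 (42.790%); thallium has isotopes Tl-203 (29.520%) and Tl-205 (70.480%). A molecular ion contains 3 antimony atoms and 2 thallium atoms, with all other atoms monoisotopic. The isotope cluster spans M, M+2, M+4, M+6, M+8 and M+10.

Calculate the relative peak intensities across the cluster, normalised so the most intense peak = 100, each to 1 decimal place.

Antimony pattern (n=3): 0.18724742 : 0.42015297 : 0.3142518 : 0.07834781
Thallium pattern (n=2): 0.08714304 : 0.41611392 : 0.49674304
Convolve the two distributions (both contribute in 2-u steps):
  M: 0.18724742×0.08714304 = 0.016317
  M+2: 0.18724742×0.41611392 + 0.42015297×0.08714304 = 0.114530
  M+4: 0.18724742×0.49674304 + 0.42015297×0.41611392 + 0.3142518×0.08714304 = 0.295230
  M+6: 0.42015297×0.49674304 + 0.3142518×0.41611392 + 0.07834781×0.08714304 = 0.346300
  M+8: 0.3142518×0.49674304 + 0.07834781×0.41611392 = 0.188704
  M+10: 0.07834781×0.49674304 = 0.038919
Scale to base peak (0.346300) = 100: 4.7 : 33.1 : 85.3 : 100.0 : 54.5 : 11.2

4.7 : 33.1 : 85.3 : 100.0 : 54.5 : 11.2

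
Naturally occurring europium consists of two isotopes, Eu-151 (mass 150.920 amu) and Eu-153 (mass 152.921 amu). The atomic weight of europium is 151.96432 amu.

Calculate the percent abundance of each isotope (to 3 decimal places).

Eu-151: 47.810%, Eu-153: 52.190%

With x = fraction of Eu-151 (so Eu-153 is 1 − x):
150.920·x + 152.921·(1 − x) = 151.96432
(150.920 − 152.921)·x = 151.96432 − 152.921
x = -0.95668 / -2.001 = 0.47810 → 47.810% Eu-151, 52.190% Eu-153.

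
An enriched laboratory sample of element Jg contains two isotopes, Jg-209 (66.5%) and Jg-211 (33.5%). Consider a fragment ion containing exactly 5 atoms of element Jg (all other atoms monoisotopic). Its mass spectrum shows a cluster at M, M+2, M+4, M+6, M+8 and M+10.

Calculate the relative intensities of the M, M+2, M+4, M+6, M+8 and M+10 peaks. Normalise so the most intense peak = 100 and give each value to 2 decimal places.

Expanding (0.665 + 0.335)^5:
P(M) = 0.665^5 = 0.130049
P(M+2) = 5 × 0.665^4 × 0.335^1 = 0.327568
P(M+4) = 10 × 0.665^3 × 0.335^2 = 0.330031
P(M+6) = 10 × 0.665^2 × 0.335^3 = 0.166256
P(M+8) = 5 × 0.665^1 × 0.335^4 = 0.041877
P(M+10) = 0.335^5 = 0.004219
The M+4 peak is largest (0.330031); scaling to 100 gives 39.41 : 99.25 : 100.00 : 50.38 : 12.69 : 1.28.

39.41 : 99.25 : 100.00 : 50.38 : 12.69 : 1.28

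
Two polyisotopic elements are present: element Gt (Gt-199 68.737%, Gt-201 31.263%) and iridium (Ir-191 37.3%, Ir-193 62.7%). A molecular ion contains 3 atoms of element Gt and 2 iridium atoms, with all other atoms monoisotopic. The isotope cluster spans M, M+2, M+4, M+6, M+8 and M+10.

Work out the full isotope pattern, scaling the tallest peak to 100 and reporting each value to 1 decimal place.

Element Gt pattern (n=3): 0.32476687 : 0.44313194 : 0.20154551 : 0.03055568
Iridium pattern (n=2): 0.139129 : 0.467742 : 0.393129
Convolve the two distributions (both contribute in 2-u steps):
  M: 0.32476687×0.139129 = 0.045184
  M+2: 0.32476687×0.467742 + 0.44313194×0.139129 = 0.213560
  M+4: 0.32476687×0.393129 + 0.44313194×0.467742 + 0.20154551×0.139129 = 0.362988
  M+6: 0.44313194×0.393129 + 0.20154551×0.467742 + 0.03055568×0.139129 = 0.272730
  M+8: 0.20154551×0.393129 + 0.03055568×0.467742 = 0.093526
  M+10: 0.03055568×0.393129 = 0.012012
Scale to base peak (0.362988) = 100: 12.4 : 58.8 : 100.0 : 75.1 : 25.8 : 3.3

12.4 : 58.8 : 100.0 : 75.1 : 25.8 : 3.3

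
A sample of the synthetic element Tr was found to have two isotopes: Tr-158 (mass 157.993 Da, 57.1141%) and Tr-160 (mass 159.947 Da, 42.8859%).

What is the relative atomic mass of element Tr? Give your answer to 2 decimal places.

Weight each isotope mass by its fractional abundance: 0.571141 × 157.993 + 0.428859 × 159.947
= 90.2363 + 68.5947 = 158.8310 Da

158.83 Da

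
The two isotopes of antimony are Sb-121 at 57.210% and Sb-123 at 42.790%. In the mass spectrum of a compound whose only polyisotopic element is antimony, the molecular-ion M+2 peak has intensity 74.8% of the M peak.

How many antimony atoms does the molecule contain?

For n independent Sb atoms, I(M+2)/I(M) = n · (abundance Sb-123) / (abundance Sb-121) = n · 0.42790/0.57210.
n = 0.748 × 0.57210/0.42790 = 1.00 ≈ 1

1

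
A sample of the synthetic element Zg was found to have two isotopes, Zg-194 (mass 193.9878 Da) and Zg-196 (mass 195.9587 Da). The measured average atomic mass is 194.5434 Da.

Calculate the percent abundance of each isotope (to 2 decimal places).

Zg-194: 71.81%, Zg-196: 28.19%

Let x be the fractional abundance of Zg-194; then Zg-196 has abundance 1 − x.
193.9878·x + 195.9587·(1 − x) = 194.5434
(193.9878 − 195.9587)·x = 194.5434 − 195.9587
x = -1.4153 / -1.9709 = 0.71810 → 71.81% Zg-194, 28.19% Zg-196.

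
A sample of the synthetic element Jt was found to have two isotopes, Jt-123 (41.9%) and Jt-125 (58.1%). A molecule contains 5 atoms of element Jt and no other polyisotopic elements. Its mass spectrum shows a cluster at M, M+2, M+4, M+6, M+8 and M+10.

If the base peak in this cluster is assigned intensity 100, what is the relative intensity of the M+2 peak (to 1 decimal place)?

Binomial terms of (0.419 + 0.581)^5: M 0.0129, M+2 0.0895, M+4 0.2483, M+6 0.3443, M+8 0.2387, M+10 0.0662 → M+6 is the base peak.
P(M+6) = C(5,3) × 0.419^2 × 0.581^3 = 10 × 0.175561 × 0.19612294 = 0.344315 (base)
P(M+2) = C(5,1) × 0.419^4 × 0.581^1 = 5 × 0.03082166 × 0.5810 = 0.089537
Relative intensity = 0.089537 / 0.344315 × 100 = 26.0

26.0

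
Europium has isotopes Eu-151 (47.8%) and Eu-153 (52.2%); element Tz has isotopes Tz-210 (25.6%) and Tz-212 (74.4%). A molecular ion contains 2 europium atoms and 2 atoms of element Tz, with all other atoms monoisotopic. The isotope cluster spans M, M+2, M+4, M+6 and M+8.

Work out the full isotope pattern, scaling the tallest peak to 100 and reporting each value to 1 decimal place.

3.9 : 31.5 : 88.0 : 100.0 : 39.7

Europium pattern (n=2): 0.228484 : 0.499032 : 0.272484
Element Tz pattern (n=2): 0.065536 : 0.380928 : 0.553536
Convolve the two distributions (both contribute in 2-u steps):
  M: 0.228484×0.065536 = 0.014974
  M+2: 0.228484×0.380928 + 0.499032×0.065536 = 0.119741
  M+4: 0.228484×0.553536 + 0.499032×0.380928 + 0.272484×0.065536 = 0.334427
  M+6: 0.499032×0.553536 + 0.272484×0.380928 = 0.380029
  M+8: 0.272484×0.553536 = 0.150830
Scale to base peak (0.380029) = 100: 3.9 : 31.5 : 88.0 : 100.0 : 39.7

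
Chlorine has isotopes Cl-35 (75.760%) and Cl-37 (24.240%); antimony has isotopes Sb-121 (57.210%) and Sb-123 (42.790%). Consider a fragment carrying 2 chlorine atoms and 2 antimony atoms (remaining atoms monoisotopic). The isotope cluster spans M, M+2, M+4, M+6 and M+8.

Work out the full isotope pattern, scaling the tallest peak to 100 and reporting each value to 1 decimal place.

46.8 : 100.0 : 75.8 : 23.9 : 2.7

Chlorine pattern (n=2): 0.57395776 : 0.36728448 : 0.05875776
Antimony pattern (n=2): 0.32729841 : 0.48960318 : 0.18309841
Convolve the two distributions (both contribute in 2-u steps):
  M: 0.57395776×0.32729841 = 0.187855
  M+2: 0.57395776×0.48960318 + 0.36728448×0.32729841 = 0.401223
  M+4: 0.57395776×0.18309841 + 0.36728448×0.48960318 + 0.05875776×0.32729841 = 0.304146
  M+6: 0.36728448×0.18309841 + 0.05875776×0.48960318 = 0.096017
  M+8: 0.05875776×0.18309841 = 0.010758
Scale to base peak (0.401223) = 100: 46.8 : 100.0 : 75.8 : 23.9 : 2.7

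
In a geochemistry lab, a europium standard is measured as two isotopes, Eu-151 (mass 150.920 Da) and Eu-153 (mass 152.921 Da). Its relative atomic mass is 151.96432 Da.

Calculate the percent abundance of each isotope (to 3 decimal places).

Eu-151: 47.810%, Eu-153: 52.190%

Writing the weighted mean with unknown fraction x of Eu-151:
150.920·x + 152.921·(1 − x) = 151.96432
(150.920 − 152.921)·x = 151.96432 − 152.921
x = -0.95668 / -2.001 = 0.47810 → 47.810% Eu-151, 52.190% Eu-153.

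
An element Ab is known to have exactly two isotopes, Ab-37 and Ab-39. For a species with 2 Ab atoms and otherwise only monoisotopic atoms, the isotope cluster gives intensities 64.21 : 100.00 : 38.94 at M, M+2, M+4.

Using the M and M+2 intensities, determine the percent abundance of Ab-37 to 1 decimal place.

56.2%

Let p = fractional abundance of Ab-37. I(M+2)/I(M) = [C(2,1)·p^1·(1−p)] / p^2 = 2·(1−p)/p = 100.00/64.21 = 1.5574
(1−p)/p = 1.5574/2 = 0.7787  ⇒  p = 1/(1 + 0.7787) = 0.5622
Ab-37: 56.2%, Ab-39: 43.8%.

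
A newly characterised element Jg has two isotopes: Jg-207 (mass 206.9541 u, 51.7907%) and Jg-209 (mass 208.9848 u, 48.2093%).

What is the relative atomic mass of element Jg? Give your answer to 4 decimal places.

207.9331 u

The abundance-weighted mean is 0.517907 × 206.9541 + 0.482093 × 208.9848
= 107.18298 + 100.75011 = 207.93309 u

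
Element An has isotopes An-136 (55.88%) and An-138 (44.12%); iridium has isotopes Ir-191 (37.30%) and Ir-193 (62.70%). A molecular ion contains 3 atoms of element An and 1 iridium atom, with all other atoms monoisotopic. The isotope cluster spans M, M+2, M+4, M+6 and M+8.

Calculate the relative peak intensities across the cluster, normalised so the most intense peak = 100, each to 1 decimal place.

17.1 : 69.2 : 100.0 : 62.1 : 14.1

Element An pattern (n=3): 0.17448946 : 0.41330395 : 0.32632373 : 0.08588286
Iridium pattern (n=1): 0.3730 : 0.6270
Convolve the two distributions (both contribute in 2-u steps):
  M: 0.17448946×0.3730 = 0.065085
  M+2: 0.17448946×0.6270 + 0.41330395×0.3730 = 0.263567
  M+4: 0.41330395×0.6270 + 0.32632373×0.3730 = 0.380860
  M+6: 0.32632373×0.6270 + 0.08588286×0.3730 = 0.236639
  M+8: 0.08588286×0.6270 = 0.053849
Scale to base peak (0.380860) = 100: 17.1 : 69.2 : 100.0 : 62.1 : 14.1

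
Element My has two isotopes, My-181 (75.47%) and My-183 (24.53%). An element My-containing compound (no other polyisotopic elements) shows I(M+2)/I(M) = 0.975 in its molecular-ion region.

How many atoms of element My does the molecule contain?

The M+2/M ratio from n My atoms is n · q/p = n · 0.2453/0.7547.
n = 0.975 × 0.7547/0.2453 = 3.00 ≈ 3

3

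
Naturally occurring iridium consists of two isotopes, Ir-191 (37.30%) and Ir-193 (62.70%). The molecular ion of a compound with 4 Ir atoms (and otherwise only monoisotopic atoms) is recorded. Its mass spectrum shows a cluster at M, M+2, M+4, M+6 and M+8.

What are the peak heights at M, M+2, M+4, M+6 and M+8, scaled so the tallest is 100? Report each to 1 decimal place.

5.3 : 35.4 : 89.2 : 100.0 : 42.0

The 4 Ir atoms are independent, so intensities follow the terms of (0.3730 + 0.6270)^4.
P(M) = 0.3730^4 = 0.019357
P(M+2) = 4 × 0.3730^3 × 0.6270^1 = 0.130153
P(M+4) = 6 × 0.3730^2 × 0.6270^2 = 0.328174
P(M+6) = 4 × 0.3730^1 × 0.6270^3 = 0.367766
P(M+8) = 0.6270^4 = 0.154550
The M+6 peak is largest (0.367766); scaling to 100 gives 5.3 : 35.4 : 89.2 : 100.0 : 42.0.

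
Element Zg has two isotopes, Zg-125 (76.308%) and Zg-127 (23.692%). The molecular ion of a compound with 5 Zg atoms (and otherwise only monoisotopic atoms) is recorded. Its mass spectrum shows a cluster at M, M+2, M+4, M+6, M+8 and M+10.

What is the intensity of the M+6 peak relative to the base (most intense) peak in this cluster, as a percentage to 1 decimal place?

Binomial terms of (0.76308 + 0.23692)^5: M 0.2587, M+2 0.4017, M+4 0.2494, M+6 0.0774, M+8 0.0120, M+10 0.0007 → M+2 is the base peak.
P(M+2) = C(5,1) × 0.76308^4 × 0.23692^1 = 5 × 0.33906291 × 0.23692 = 0.401654 (base)
P(M+6) = C(5,3) × 0.76308^2 × 0.23692^3 = 10 × 0.58229109 × 0.01329858 = 0.077436
Relative intensity = 0.077436 / 0.401654 × 100 = 19.3

19.3%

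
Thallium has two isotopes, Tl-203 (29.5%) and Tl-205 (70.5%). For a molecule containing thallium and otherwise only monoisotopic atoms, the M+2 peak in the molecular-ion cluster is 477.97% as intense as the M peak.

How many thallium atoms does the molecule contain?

With n Tl atoms, P(M+2)/P(M) = C(n,1)·p^(n−1)q / p^n = n·q/p = n · 0.705/0.295.
n = 4.7797 × 0.295/0.705 = 2.00 ≈ 2

2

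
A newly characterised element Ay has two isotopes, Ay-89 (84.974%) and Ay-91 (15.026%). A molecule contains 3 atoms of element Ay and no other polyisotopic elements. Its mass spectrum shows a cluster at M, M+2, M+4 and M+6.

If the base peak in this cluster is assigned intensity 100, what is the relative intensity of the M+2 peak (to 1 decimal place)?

53.0

Term probabilities: M 0.6136, M+2 0.3255, M+4 0.0576, M+6 0.0034. Base peak = M.
P(M) = C(3,0) × 0.84974^3 × 0.15026^0 = 1 × 0.61356162 × 1.0000 = 0.613562 (base)
P(M+2) = C(3,1) × 0.84974^2 × 0.15026^1 = 3 × 0.72205807 × 0.15026 = 0.325489
Relative intensity = 0.325489 / 0.613562 × 100 = 53.0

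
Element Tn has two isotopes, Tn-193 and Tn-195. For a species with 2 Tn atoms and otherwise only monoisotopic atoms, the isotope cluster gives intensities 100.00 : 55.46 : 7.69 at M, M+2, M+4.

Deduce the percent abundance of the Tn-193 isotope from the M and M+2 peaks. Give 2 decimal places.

Write p for the Tn-193 fraction. I(M+2)/I(M) = [C(2,1)·p^1·(1−p)] / p^2 = 2·(1−p)/p = 55.46/100.00 = 0.5546
(1−p)/p = 0.5546/2 = 0.2773  ⇒  p = 1/(1 + 0.2773) = 0.7829
Tn-193: 78.29%, Tn-195: 21.71%.

78.29%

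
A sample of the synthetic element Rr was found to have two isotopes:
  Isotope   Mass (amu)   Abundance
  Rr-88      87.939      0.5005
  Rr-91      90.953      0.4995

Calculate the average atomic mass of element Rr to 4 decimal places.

89.4445 amu

Ar = Σ fᵢ·mᵢ = 0.5005 × 87.939 + 0.4995 × 90.953
= 44.01347 + 45.43102 = 89.44449 amu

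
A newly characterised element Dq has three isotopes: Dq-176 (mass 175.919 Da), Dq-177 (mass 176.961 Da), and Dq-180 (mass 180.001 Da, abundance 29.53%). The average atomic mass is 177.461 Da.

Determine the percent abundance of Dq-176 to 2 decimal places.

38.17%

Let x and y be the fractions of Dq-176 and Dq-177. Then x + y = 1 − 0.2953 = 0.7047 and 175.919x + 176.961y = 177.461 − 0.2953×180.001 = 124.3067047.
Substituting: 175.919x + 176.961(0.7047 − x) = 124.3067047
(175.919 − 176.961)x = -0.397712  ⇒  x = 0.38168, y = 0.32302
Dq-176: 38.17%, Dq-177: 32.30%.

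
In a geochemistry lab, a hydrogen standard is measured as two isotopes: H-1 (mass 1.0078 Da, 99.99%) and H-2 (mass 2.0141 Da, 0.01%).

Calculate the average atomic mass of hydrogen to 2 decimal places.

1.01 Da

Ar = Σ fᵢ·mᵢ = 0.9999 × 1.0078 + 0.0001 × 2.0141
= 1.00770 + 0.00020 = 1.00790 Da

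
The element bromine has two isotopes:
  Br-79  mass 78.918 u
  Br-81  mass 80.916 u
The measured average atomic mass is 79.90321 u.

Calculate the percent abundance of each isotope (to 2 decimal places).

Br-79: 50.69%, Br-81: 49.31%

Let x be the fractional abundance of Br-79; then Br-81 has abundance 1 − x.
78.918·x + 80.916·(1 − x) = 79.90321
(78.918 − 80.916)·x = 79.90321 − 80.916
x = -1.01279 / -1.998 = 0.50690 → 50.69% Br-79, 49.31% Br-81.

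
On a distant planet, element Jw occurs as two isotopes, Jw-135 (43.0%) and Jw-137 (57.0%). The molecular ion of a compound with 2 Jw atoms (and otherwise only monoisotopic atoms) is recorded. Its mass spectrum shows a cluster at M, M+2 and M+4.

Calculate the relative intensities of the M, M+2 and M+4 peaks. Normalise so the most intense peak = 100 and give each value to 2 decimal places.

Each Jw atom is independently Jw-135 (p = 0.430) or Jw-137 (q = 0.570); the cluster is the binomial expansion (p + q)^2.
P(M) = 0.430^2 = 0.184900
P(M+2) = 2 × 0.430^1 × 0.570^1 = 0.490200
P(M+4) = 0.570^2 = 0.324900
The M+2 peak is largest (0.490200); scaling to 100 gives 37.72 : 100.00 : 66.28.

37.72 : 100.00 : 66.28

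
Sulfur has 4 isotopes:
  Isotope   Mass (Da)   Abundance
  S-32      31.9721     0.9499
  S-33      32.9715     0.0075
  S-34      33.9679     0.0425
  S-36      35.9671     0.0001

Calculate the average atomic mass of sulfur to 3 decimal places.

32.065 Da

Ar = Σ fᵢ·mᵢ = 0.9499 × 31.9721 + 0.0075 × 32.9715 + 0.0425 × 33.9679 + 0.0001 × 35.9671
= 30.37030 + 0.24729 + 1.44364 + 0.00360 = 32.06483 Da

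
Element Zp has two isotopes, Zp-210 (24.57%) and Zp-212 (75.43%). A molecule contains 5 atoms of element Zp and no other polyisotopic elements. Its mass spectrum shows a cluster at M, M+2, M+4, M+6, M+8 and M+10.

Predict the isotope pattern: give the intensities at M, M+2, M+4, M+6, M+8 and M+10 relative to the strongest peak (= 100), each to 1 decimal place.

0.2 : 3.5 : 21.2 : 65.1 : 100.0 : 61.4

Expanding (0.2457 + 0.7543)^5:
P(M) = 0.2457^5 = 0.000895
P(M+2) = 5 × 0.2457^4 × 0.7543^1 = 0.013745
P(M+4) = 10 × 0.2457^3 × 0.7543^2 = 0.084392
P(M+6) = 10 × 0.2457^2 × 0.7543^3 = 0.259085
P(M+8) = 5 × 0.2457^1 × 0.7543^4 = 0.397696
P(M+10) = 0.7543^5 = 0.244186
The M+8 peak is largest (0.397696); scaling to 100 gives 0.2 : 3.5 : 21.2 : 65.1 : 100.0 : 61.4.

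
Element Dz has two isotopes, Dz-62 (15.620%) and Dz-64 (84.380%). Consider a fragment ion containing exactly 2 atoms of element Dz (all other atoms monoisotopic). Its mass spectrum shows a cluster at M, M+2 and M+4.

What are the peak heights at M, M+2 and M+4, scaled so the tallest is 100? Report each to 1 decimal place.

Each Dz atom is independently Dz-62 (p = 0.15620) or Dz-64 (q = 0.84380); the cluster is the binomial expansion (p + q)^2.
P(M) = 0.15620^2 = 0.024398
P(M+2) = 2 × 0.15620^1 × 0.84380^1 = 0.263603
P(M+4) = 0.84380^2 = 0.711998
The M+4 peak is largest (0.711998); scaling to 100 gives 3.4 : 37.0 : 100.0.

3.4 : 37.0 : 100.0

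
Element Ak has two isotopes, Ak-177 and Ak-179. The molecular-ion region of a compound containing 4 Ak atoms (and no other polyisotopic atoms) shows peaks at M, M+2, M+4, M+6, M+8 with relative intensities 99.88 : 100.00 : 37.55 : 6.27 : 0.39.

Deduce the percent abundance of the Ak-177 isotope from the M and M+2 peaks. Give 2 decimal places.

Write p for the Ak-177 fraction. I(M+2)/I(M) = [C(4,1)·p^3·(1−p)] / p^4 = 4·(1−p)/p = 100.00/99.88 = 1.0012
(1−p)/p = 1.0012/4 = 0.2503  ⇒  p = 1/(1 + 0.2503) = 0.7998
Ak-177: 79.98%, Ak-179: 20.02%.

79.98%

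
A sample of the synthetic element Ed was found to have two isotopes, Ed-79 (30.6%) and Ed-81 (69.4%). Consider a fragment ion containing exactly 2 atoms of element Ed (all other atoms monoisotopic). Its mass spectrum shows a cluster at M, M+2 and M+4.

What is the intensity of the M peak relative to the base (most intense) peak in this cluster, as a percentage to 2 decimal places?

19.44%

Binomial terms of (0.306 + 0.694)^2: M 0.0936, M+2 0.4247, M+4 0.4816 → M+4 is the base peak.
P(M+4) = C(2,2) × 0.306^0 × 0.694^2 = 1 × 1.0000 × 0.481636 = 0.481636 (base)
P(M) = C(2,0) × 0.306^2 × 0.694^0 = 1 × 0.093636 × 1.0000 = 0.093636
Relative intensity = 0.093636 / 0.481636 × 100 = 19.44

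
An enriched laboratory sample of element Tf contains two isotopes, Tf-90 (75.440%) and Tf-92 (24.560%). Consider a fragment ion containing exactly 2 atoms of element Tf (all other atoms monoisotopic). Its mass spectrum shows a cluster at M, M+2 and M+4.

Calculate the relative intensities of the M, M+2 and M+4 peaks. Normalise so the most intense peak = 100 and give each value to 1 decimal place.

The 2 Tf atoms are independent, so intensities follow the terms of (0.75440 + 0.24560)^2.
P(M) = 0.75440^2 = 0.569119
P(M+2) = 2 × 0.75440^1 × 0.24560^1 = 0.370561
P(M+4) = 0.24560^2 = 0.060319
The M peak is largest (0.569119); scaling to 100 gives 100.0 : 65.1 : 10.6.

100.0 : 65.1 : 10.6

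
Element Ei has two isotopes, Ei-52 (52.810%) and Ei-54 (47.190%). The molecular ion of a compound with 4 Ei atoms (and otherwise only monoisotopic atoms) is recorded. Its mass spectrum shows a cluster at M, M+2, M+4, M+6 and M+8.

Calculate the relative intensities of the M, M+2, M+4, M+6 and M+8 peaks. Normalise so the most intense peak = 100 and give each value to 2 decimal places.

20.87 : 74.61 : 100.00 : 59.57 : 13.31

Each Ei atom is independently Ei-52 (p = 0.52810) or Ei-54 (q = 0.47190); the cluster is the binomial expansion (p + q)^4.
P(M) = 0.52810^4 = 0.077779
P(M+2) = 4 × 0.52810^3 × 0.47190^1 = 0.278009
P(M+4) = 6 × 0.52810^2 × 0.47190^2 = 0.372635
P(M+6) = 4 × 0.52810^1 × 0.47190^3 = 0.221986
P(M+8) = 0.47190^4 = 0.049591
The M+4 peak is largest (0.372635); scaling to 100 gives 20.87 : 74.61 : 100.00 : 59.57 : 13.31.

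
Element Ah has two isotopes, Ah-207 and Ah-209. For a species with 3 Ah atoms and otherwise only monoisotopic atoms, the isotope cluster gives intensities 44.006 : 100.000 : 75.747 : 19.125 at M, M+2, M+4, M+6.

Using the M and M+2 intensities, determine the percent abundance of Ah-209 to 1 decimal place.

Write p for the Ah-207 fraction. I(M+2)/I(M) = [C(3,1)·p^2·(1−p)] / p^3 = 3·(1−p)/p = 100.000/44.006 = 2.2724
(1−p)/p = 2.2724/3 = 0.7575  ⇒  p = 1/(1 + 0.7575) = 0.5690
Ah-207: 56.9%, Ah-209: 43.1%.

43.1%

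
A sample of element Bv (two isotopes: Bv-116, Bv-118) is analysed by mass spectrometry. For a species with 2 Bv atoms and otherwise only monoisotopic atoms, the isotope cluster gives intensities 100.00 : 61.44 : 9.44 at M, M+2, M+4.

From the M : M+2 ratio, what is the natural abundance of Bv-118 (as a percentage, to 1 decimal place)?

23.5%

If p is the fraction of Bv that is Bv-116, then I(M+2)/I(M) = [C(2,1)·p^1·(1−p)] / p^2 = 2·(1−p)/p = 61.44/100.00 = 0.6144
(1−p)/p = 0.6144/2 = 0.3072  ⇒  p = 1/(1 + 0.3072) = 0.7650
Bv-116: 76.5%, Bv-118: 23.5%.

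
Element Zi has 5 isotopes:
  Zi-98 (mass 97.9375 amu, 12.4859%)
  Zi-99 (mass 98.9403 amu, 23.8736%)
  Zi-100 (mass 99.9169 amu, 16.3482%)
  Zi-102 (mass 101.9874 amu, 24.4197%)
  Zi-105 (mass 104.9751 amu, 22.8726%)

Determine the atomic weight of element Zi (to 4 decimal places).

Ar = Σ fᵢ·mᵢ = 0.124859 × 97.9375 + 0.238736 × 98.9403 + 0.163482 × 99.9169 + 0.244197 × 101.9874 + 0.228726 × 104.9751
= 12.22838 + 23.62061 + 16.33461 + 24.90502 + 24.01053 = 101.09915 amu

101.0992 amu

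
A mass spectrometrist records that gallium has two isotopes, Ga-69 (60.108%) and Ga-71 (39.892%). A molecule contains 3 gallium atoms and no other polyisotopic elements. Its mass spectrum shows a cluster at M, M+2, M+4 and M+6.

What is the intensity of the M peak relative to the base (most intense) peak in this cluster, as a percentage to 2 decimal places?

50.23%

Term probabilities: M 0.2172, M+2 0.4324, M+4 0.2870, M+6 0.0635. Base peak = M+2.
P(M+2) = C(3,1) × 0.60108^2 × 0.39892^1 = 3 × 0.36129717 × 0.39892 = 0.432386 (base)
P(M) = C(3,0) × 0.60108^3 × 0.39892^0 = 1 × 0.2171685 × 1.0000 = 0.217169
Relative intensity = 0.217169 / 0.432386 × 100 = 50.23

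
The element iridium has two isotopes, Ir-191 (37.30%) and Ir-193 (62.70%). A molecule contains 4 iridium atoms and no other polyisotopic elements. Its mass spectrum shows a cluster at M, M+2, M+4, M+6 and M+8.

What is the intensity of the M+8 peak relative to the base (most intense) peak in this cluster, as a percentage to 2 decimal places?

(0.3730 + 0.6270)^4 gives M 0.0194, M+2 0.1302, M+4 0.3282, M+6 0.3678, M+8 0.1546; the largest is M+6.
P(M+6) = C(4,3) × 0.3730^1 × 0.6270^3 = 4 × 0.3730 × 0.24649188 = 0.367766 (base)
P(M+8) = C(4,4) × 0.3730^0 × 0.6270^4 = 1 × 1.0000 × 0.15455041 = 0.154550
Relative intensity = 0.154550 / 0.367766 × 100 = 42.02

42.02%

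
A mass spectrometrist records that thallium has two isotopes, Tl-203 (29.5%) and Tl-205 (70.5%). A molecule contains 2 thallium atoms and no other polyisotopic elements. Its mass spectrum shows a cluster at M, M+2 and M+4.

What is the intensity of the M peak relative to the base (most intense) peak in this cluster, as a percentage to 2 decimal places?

(0.295 + 0.705)^2 gives M 0.0870, M+2 0.4160, M+4 0.4970; the largest is M+4.
P(M+4) = C(2,2) × 0.295^0 × 0.705^2 = 1 × 1.0000 × 0.497025 = 0.497025 (base)
P(M) = C(2,0) × 0.295^2 × 0.705^0 = 1 × 0.087025 × 1.0000 = 0.087025
Relative intensity = 0.087025 / 0.497025 × 100 = 17.51

17.51%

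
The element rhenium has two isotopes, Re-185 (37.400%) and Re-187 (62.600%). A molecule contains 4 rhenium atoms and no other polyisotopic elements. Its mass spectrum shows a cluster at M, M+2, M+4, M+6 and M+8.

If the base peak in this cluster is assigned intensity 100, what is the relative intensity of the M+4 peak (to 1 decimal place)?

89.6

(0.37400 + 0.62600)^4 gives M 0.0196, M+2 0.1310, M+4 0.3289, M+6 0.3670, M+8 0.1536; the largest is M+6.
P(M+6) = C(4,3) × 0.37400^1 × 0.62600^3 = 4 × 0.3740 × 0.24531438 = 0.366990 (base)
P(M+4) = C(4,2) × 0.37400^2 × 0.62600^2 = 6 × 0.139876 × 0.391876 = 0.328884
Relative intensity = 0.328884 / 0.366990 × 100 = 89.6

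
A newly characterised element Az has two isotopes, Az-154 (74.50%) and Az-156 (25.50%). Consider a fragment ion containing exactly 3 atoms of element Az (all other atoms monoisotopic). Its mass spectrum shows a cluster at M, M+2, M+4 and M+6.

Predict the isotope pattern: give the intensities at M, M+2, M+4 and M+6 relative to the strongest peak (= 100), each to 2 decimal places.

97.39 : 100.00 : 34.23 : 3.91

The 3 Az atoms are independent, so intensities follow the terms of (0.7450 + 0.2550)^3.
P(M) = 0.7450^3 = 0.413494
P(M+2) = 3 × 0.7450^2 × 0.2550^1 = 0.424594
P(M+4) = 3 × 0.7450^1 × 0.2550^2 = 0.145331
P(M+6) = 0.2550^3 = 0.016581
The M+2 peak is largest (0.424594); scaling to 100 gives 97.39 : 100.00 : 34.23 : 3.91.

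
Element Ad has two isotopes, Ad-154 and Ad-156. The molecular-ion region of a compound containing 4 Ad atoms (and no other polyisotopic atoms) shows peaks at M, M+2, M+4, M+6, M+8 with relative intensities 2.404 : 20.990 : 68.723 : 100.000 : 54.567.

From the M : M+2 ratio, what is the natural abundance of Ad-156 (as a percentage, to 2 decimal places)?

68.58%

Write p for the Ad-154 fraction. I(M+2)/I(M) = [C(4,1)·p^3·(1−p)] / p^4 = 4·(1−p)/p = 20.990/2.404 = 8.7313
(1−p)/p = 8.7313/4 = 2.1828  ⇒  p = 1/(1 + 2.1828) = 0.3142
Ad-154: 31.42%, Ad-156: 68.58%.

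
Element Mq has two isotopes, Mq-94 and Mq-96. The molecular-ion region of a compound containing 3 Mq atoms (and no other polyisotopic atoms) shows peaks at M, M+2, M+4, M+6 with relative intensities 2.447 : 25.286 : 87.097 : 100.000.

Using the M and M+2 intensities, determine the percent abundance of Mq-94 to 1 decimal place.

22.5%

Let p = fractional abundance of Mq-94. I(M+2)/I(M) = [C(3,1)·p^2·(1−p)] / p^3 = 3·(1−p)/p = 25.286/2.447 = 10.3335
(1−p)/p = 10.3335/3 = 3.4445  ⇒  p = 1/(1 + 3.4445) = 0.2250
Mq-94: 22.5%, Mq-96: 77.5%.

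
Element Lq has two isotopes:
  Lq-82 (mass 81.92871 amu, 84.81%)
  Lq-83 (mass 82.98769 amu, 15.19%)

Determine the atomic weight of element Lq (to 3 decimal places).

82.090 amu

The abundance-weighted mean is 0.8481 × 81.92871 + 0.1519 × 82.98769
= 69.483739 + 12.605830 = 82.089569 amu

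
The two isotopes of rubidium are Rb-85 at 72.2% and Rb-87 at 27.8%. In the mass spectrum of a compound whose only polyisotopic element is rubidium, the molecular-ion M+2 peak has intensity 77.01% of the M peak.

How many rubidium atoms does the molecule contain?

With n Rb atoms, P(M+2)/P(M) = C(n,1)·p^(n−1)q / p^n = n·q/p = n · 0.278/0.722.
n = 0.7701 × 0.722/0.278 = 2.00 ≈ 2

2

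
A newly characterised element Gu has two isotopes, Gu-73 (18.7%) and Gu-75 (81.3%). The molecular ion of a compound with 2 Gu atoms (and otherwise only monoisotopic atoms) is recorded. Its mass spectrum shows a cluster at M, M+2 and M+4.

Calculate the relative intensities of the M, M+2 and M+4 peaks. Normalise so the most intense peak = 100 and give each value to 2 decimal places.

Expanding (0.187 + 0.813)^2:
P(M) = 0.187^2 = 0.034969
P(M+2) = 2 × 0.187^1 × 0.813^1 = 0.304062
P(M+4) = 0.813^2 = 0.660969
The M+4 peak is largest (0.660969); scaling to 100 gives 5.29 : 46.00 : 100.00.

5.29 : 46.00 : 100.00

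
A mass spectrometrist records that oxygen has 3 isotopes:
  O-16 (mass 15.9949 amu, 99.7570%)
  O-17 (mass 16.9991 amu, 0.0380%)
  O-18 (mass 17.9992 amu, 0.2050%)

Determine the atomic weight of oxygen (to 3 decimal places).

Average mass = Σ (abundance × isotope mass) = 0.997570 × 15.9949 + 0.000380 × 16.9991 + 0.002050 × 17.9992
= 15.95603 + 0.00646 + 0.03690 = 15.99939 amu

15.999 amu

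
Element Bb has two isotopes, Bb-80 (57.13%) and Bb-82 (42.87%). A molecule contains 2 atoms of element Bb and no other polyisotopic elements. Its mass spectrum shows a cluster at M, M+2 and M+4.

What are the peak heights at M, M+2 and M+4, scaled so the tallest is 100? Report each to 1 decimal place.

Each Bb atom is independently Bb-80 (p = 0.5713) or Bb-82 (q = 0.4287); the cluster is the binomial expansion (p + q)^2.
P(M) = 0.5713^2 = 0.326384
P(M+2) = 2 × 0.5713^1 × 0.4287^1 = 0.489833
P(M+4) = 0.4287^2 = 0.183784
The M+2 peak is largest (0.489833); scaling to 100 gives 66.6 : 100.0 : 37.5.

66.6 : 100.0 : 37.5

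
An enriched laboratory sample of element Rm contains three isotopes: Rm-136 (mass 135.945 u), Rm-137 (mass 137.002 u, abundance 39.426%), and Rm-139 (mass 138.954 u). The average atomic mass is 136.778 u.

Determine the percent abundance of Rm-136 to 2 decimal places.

46.74%

The remaining 60.574% is split between Rm-136 (fraction x) and Rm-139 (fraction 0.60574 − x).
Substituting: 135.945x + 138.954(0.60574 − x) = 82.76359148
(135.945 − 138.954)x = -1.40640448  ⇒  x = 0.46740, y = 0.13834
Rm-136: 46.74%, Rm-139: 13.83%.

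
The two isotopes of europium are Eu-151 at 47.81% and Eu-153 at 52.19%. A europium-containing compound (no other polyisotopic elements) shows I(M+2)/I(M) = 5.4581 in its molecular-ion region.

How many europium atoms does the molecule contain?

5

The M+2/M ratio from n Eu atoms is n · q/p = n · 0.5219/0.4781.
n = 5.4581 × 0.4781/0.5219 = 5.00 ≈ 5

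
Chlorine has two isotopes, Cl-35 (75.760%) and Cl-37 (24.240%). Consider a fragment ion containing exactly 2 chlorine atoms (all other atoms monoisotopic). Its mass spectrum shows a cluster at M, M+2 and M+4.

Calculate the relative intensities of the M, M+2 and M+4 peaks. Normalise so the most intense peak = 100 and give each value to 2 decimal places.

100.00 : 63.99 : 10.24

Expanding (0.75760 + 0.24240)^2:
P(M) = 0.75760^2 = 0.573958
P(M+2) = 2 × 0.75760^1 × 0.24240^1 = 0.367284
P(M+4) = 0.24240^2 = 0.058758
The M peak is largest (0.573958); scaling to 100 gives 100.00 : 63.99 : 10.24.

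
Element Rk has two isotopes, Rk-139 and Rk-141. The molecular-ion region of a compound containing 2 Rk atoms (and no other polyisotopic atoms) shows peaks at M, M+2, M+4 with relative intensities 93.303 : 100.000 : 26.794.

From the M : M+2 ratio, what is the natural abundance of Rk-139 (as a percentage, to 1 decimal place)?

Write p for the Rk-139 fraction. I(M+2)/I(M) = [C(2,1)·p^1·(1−p)] / p^2 = 2·(1−p)/p = 100.000/93.303 = 1.0718
(1−p)/p = 1.0718/2 = 0.5359  ⇒  p = 1/(1 + 0.5359) = 0.6511
Rk-139: 65.1%, Rk-141: 34.9%.

65.1%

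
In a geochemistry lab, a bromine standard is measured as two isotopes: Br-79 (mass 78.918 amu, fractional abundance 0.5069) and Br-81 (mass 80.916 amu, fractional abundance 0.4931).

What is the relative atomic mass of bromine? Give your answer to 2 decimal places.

79.90 amu

Ar = Σ fᵢ·mᵢ = 0.5069 × 78.918 + 0.4931 × 80.916
= 40.0035 + 39.8997 = 79.9032 amu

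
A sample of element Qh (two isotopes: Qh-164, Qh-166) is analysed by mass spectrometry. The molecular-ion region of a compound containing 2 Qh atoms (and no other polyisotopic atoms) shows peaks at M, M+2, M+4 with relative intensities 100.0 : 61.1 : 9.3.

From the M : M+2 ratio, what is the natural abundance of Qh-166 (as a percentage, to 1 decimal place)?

23.4%

Write p for the Qh-164 fraction. I(M+2)/I(M) = [C(2,1)·p^1·(1−p)] / p^2 = 2·(1−p)/p = 61.1/100.0 = 0.6110
(1−p)/p = 0.6110/2 = 0.3055  ⇒  p = 1/(1 + 0.3055) = 0.7660
Qh-164: 76.6%, Qh-166: 23.4%.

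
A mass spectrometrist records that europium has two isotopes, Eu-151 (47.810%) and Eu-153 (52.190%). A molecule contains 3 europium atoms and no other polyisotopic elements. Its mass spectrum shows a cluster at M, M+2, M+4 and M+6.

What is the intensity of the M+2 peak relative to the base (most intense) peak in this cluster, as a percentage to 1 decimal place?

Binomial terms of (0.47810 + 0.52190)^3: M 0.1093, M+2 0.3579, M+4 0.3907, M+6 0.1422 → M+4 is the base peak.
P(M+4) = C(3,2) × 0.47810^1 × 0.52190^2 = 3 × 0.4781 × 0.27237961 = 0.390674 (base)
P(M+2) = C(3,1) × 0.47810^2 × 0.52190^1 = 3 × 0.22857961 × 0.5219 = 0.357887
Relative intensity = 0.357887 / 0.390674 × 100 = 91.6

91.6%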